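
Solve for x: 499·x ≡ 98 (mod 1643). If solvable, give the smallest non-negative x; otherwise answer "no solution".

First find gcd(499, 1643):
1643 = 3*499 + 146
499 = 3*146 + 61
146 = 2*61 + 24
61 = 2*24 + 13
24 = 1*13 + 11
13 = 1*11 + 2
11 = 5*2 + 1
2 = 2*1 + 0
gcd = 1, so a unique solution mod 1643 exists.
Back-substitute for the Bézout coefficients:
1 = 11 − 5·2
1 = −5·13 + 6·11
1 = 6·24 − 11·13
1 = −11·61 + 28·24
1 = 28·146 − 67·61
1 = −67·499 + 229·146
1 = 229·1643 − 754·499
So 499·(-754) ≡ 1 (mod 1643), giving 499⁻¹ ≡ 889.
x ≡ 499⁻¹·98 ≡ 889·98 ≡ 43 (mod 1643).

43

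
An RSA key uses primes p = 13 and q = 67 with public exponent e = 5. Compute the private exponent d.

φ(n) = (p−1)(q−1) = 12·66 = 792.
Need d with 5·d ≡ 1 (mod 792). Apply the extended Euclidean algorithm:
792 = 158×5 + 2
5 = 2×2 + 1
2 = 2×1 + 0
Back-substitute:
1 = 5 − 2·2
1 = −2·792 + 317·5
So 5·317 ≡ 1 (mod 792), hence d = 317.

317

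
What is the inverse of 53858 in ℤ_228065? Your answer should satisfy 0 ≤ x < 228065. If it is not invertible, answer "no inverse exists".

55062

Run Euclid on (228065, 53858):
228065 = 4*53858 + 12633
53858 = 4*12633 + 3326
12633 = 3*3326 + 2655
3326 = 1*2655 + 671
2655 = 3*671 + 642
671 = 1*642 + 29
642 = 22*29 + 4
29 = 7*4 + 1
4 = 4*1 + 0
The gcd is 1. Working backward:
1 = 29 − 7·4
1 = −7·642 + 155·29
1 = 155·671 − 162·642
1 = −162·2655 + 641·671
1 = 641·3326 − 803·2655
1 = −803·12633 + 3050·3326
1 = 3050·53858 − 13003·12633
1 = −13003·228065 + 55062·53858
So 53858·55062 ≡ 1 (mod 228065).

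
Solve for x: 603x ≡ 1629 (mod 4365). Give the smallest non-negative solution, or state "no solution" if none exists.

133

First find gcd(603, 4365):
4365 = 7×603 + 144
603 = 4×144 + 27
144 = 5×27 + 9
27 = 3×9 + 0
gcd = 9 and 9 | 1629, so solutions exist. Divide through by 9: 67x ≡ 181 (mod 485).
Now find 67⁻¹ mod 485:
485 = 7·67 + 16
67 = 4·16 + 3
16 = 5·3 + 1
3 = 3·1 + 0
Back-substitute:
1 = 16 − 5·3
1 = −5·67 + 21·16
1 = 21·485 − 152·67
So 67·(-152) ≡ 1 (mod 485), i.e. 67⁻¹ ≡ 333.
Then x ≡ 333·181 ≡ 133 (mod 485); the smallest non-negative solution is x = 133.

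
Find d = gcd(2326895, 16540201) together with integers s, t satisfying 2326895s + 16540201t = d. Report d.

Euclidean algorithm:
16540201 = 7*2326895 + 251936
2326895 = 9*251936 + 59471
251936 = 4*59471 + 14052
59471 = 4*14052 + 3263
14052 = 4*3263 + 1000
3263 = 3*1000 + 263
1000 = 3*263 + 211
263 = 1*211 + 52
211 = 4*52 + 3
52 = 17*3 + 1
3 = 3*1 + 0
gcd(2326895, 16540201) = 1.
Working backward:
1 = 52 − 17·3
1 = −17·211 + 69·52
1 = 69·263 − 86·211
1 = −86·1000 + 327·263
1 = 327·3263 − 1067·1000
1 = −1067·14052 + 4595·3263
1 = 4595·59471 − 19447·14052
1 = −19447·251936 + 82383·59471
1 = 82383·2326895 − 760894·251936
1 = −760894·16540201 + 5408641·2326895
So 1 = (-760894)·16540201 + (5408641)·2326895.

1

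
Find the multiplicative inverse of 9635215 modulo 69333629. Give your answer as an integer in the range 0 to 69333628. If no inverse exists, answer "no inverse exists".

1862259

Extended Euclidean algorithm:
69333629 = 7×9635215 + 1887124
9635215 = 5×1887124 + 199595
1887124 = 9×199595 + 90769
199595 = 2×90769 + 18057
90769 = 5×18057 + 484
18057 = 37×484 + 149
484 = 3×149 + 37
149 = 4×37 + 1
37 = 37×1 + 0
The gcd is 1. Working backward:
1 = 149 − 4·37
1 = −4·484 + 13·149
1 = 13·18057 − 485·484
1 = −485·90769 + 2438·18057
1 = 2438·199595 − 5361·90769
1 = −5361·1887124 + 50687·199595
1 = 50687·9635215 − 258796·1887124
1 = −258796·69333629 + 1862259·9635215
So 9635215·1862259 ≡ 1 (mod 69333629).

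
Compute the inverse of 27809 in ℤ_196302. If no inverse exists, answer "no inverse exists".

134501

Apply the Euclidean algorithm to 196302 and 27809:
196302 = 7·27809 + 1639
27809 = 16·1639 + 1585
1639 = 1·1585 + 54
1585 = 29·54 + 19
54 = 2·19 + 16
19 = 1·16 + 3
16 = 5·3 + 1
3 = 3·1 + 0
Since gcd(27809, 196302) = 1, back-substitute to write 1 as a combination:
1 = 16 − 5·3
1 = −5·19 + 6·16
1 = 6·54 − 17·19
1 = −17·1585 + 499·54
1 = 499·1639 − 516·1585
1 = −516·27809 + 8755·1639
1 = 8755·196302 − 61801·27809
Hence 27809⁻¹ ≡ -61801 ≡ 134501 (mod 196302).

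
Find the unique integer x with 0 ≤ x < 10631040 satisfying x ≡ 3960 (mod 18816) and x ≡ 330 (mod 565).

7624440

Write x = 3960 + 18816·k. Then 18816·k ≡ 330 − 3960 ≡ 325 (mod 565).
Need 18816⁻¹ mod 565. Extended Euclid on (565, 171):
565 = 3·171 + 52
171 = 3·52 + 15
52 = 3·15 + 7
15 = 2·7 + 1
7 = 7·1 + 0
Back-substitute:
1 = 15 − 2·7
1 = −2·52 + 7·15
1 = 7·171 − 23·52
1 = −23·565 + 76·171
18816⁻¹ ≡ 76 (mod 565), so k ≡ 76·325 ≡ 405 (mod 565).
x = 3960 + 18816·405 = 7624440.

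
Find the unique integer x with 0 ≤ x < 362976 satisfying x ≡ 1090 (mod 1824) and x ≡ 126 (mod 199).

24802

Write x = 1090 + 1824·k. Then 1824·k ≡ 126 − 1090 ≡ 31 (mod 199).
Need 1824⁻¹ mod 199. Extended Euclid on (199, 33):
199 = 6×33 + 1
33 = 33×1 + 0
Back-substitute:
1 = 199 − 6·33
1824⁻¹ ≡ 193 (mod 199), so k ≡ 193·31 ≡ 13 (mod 199).
x = 1090 + 1824·13 = 24802.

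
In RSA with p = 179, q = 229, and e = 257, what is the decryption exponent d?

φ(n) = (p−1)(q−1) = 178·228 = 40584.
Need d with 257·d ≡ 1 (mod 40584). Apply the extended Euclidean algorithm:
40584 = 157·257 + 235
257 = 1·235 + 22
235 = 10·22 + 15
22 = 1·15 + 7
15 = 2·7 + 1
7 = 7·1 + 0
Back-substitute:
1 = 15 − 2·7
1 = −2·22 + 3·15
1 = 3·235 − 32·22
1 = −32·257 + 35·235
1 = 35·40584 − 5527·257
So 257·(-5527) ≡ 1 (mod 40584), hence d ≡ -5527 ≡ 35057 (mod 40584).

35057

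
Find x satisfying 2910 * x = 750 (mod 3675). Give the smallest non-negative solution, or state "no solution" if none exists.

220

First find gcd(2910, 3675):
3675 = 1×2910 + 765
2910 = 3×765 + 615
765 = 1×615 + 150
615 = 4×150 + 15
150 = 10×15 + 0
gcd = 15 and 15 | 750, so solutions exist. Divide through by 15: 194x ≡ 50 (mod 245).
Now find 194⁻¹ mod 245:
245 = 1·194 + 51
194 = 3·51 + 41
51 = 1·41 + 10
41 = 4·10 + 1
10 = 10·1 + 0
Back-substitute:
1 = 41 − 4·10
1 = −4·51 + 5·41
1 = 5·194 − 19·51
1 = −19·245 + 24·194
So 194⁻¹ ≡ 24 (mod 245).
Then x ≡ 24·50 ≡ 220 (mod 245); the smallest non-negative solution is x = 220.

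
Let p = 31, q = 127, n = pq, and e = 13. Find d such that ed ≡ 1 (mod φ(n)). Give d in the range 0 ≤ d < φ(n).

φ(n) = (p−1)(q−1) = 30·126 = 3780.
Need d with 13·d ≡ 1 (mod 3780). Apply the extended Euclidean algorithm:
3780 = 290×13 + 10
13 = 1×10 + 3
10 = 3×3 + 1
3 = 3×1 + 0
Back-substitute:
1 = 10 − 3·3
1 = −3·13 + 4·10
1 = 4·3780 − 1163·13
So 13·(-1163) ≡ 1 (mod 3780), hence d ≡ -1163 ≡ 2617 (mod 3780).

2617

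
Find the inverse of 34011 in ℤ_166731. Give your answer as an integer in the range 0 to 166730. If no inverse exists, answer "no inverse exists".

no inverse exists

Euclidean algorithm on 166731, 34011:
166731 = 4·34011 + 30687
34011 = 1·30687 + 3324
30687 = 9·3324 + 771
3324 = 4·771 + 240
771 = 3·240 + 51
240 = 4·51 + 36
51 = 1·36 + 15
36 = 2·15 + 6
15 = 2·6 + 3
6 = 2·3 + 0
gcd(34011, 166731) = 3 ≠ 1, so 34011 has no multiplicative inverse modulo 166731.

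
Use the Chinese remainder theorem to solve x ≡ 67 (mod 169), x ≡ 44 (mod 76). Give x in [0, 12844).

3616

Write x = 67 + 169·k. Then 169·k ≡ 44 − 67 ≡ 53 (mod 76).
Need 169⁻¹ mod 76. Extended Euclid on (76, 17):
76 = 4×17 + 8
17 = 2×8 + 1
8 = 8×1 + 0
Back-substitute:
1 = 17 − 2·8
1 = −2·76 + 9·17
169⁻¹ ≡ 9 (mod 76), so k ≡ 9·53 ≡ 21 (mod 76).
x = 67 + 169·21 = 3616.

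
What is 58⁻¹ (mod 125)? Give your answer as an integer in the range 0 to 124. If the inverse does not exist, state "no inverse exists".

Extended Euclidean algorithm:
125 = 2×58 + 9
58 = 6×9 + 4
9 = 2×4 + 1
4 = 4×1 + 0
The gcd is 1. Working backward:
1 = 9 − 2·4
1 = −2·58 + 13·9
1 = 13·125 − 28·58
Thus 58·(-28) ≡ 1 (mod 125); reducing, -28 mod 125 = 97.

97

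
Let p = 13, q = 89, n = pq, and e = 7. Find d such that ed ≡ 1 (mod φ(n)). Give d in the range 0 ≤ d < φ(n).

151

φ(n) = (p−1)(q−1) = 12·88 = 1056.
Need d with 7·d ≡ 1 (mod 1056). Apply the extended Euclidean algorithm:
1056 = 150×7 + 6
7 = 1×6 + 1
6 = 6×1 + 0
Back-substitute:
1 = 7 − 6
1 = −1056 + 151·7
So 7·151 ≡ 1 (mod 1056), hence d = 151.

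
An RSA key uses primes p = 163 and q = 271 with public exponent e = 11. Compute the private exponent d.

31811

φ(n) = (p−1)(q−1) = 162·270 = 43740.
Need d with 11·d ≡ 1 (mod 43740). Apply the extended Euclidean algorithm:
43740 = 3976×11 + 4
11 = 2×4 + 3
4 = 1×3 + 1
3 = 3×1 + 0
Back-substitute:
1 = 4 − 3
1 = −11 + 3·4
1 = 3·43740 − 11929·11
So 11·(-11929) ≡ 1 (mod 43740), hence d ≡ -11929 ≡ 31811 (mod 43740).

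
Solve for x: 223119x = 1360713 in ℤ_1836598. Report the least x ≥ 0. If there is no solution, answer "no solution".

First find gcd(223119, 1836598):
1836598 = 8*223119 + 51646
223119 = 4*51646 + 16535
51646 = 3*16535 + 2041
16535 = 8*2041 + 207
2041 = 9*207 + 178
207 = 1*178 + 29
178 = 6*29 + 4
29 = 7*4 + 1
4 = 4*1 + 0
gcd = 1, so a unique solution mod 1836598 exists.
Back-substitute for the Bézout coefficients:
1 = 29 − 7·4
1 = −7·178 + 43·29
1 = 43·207 − 50·178
1 = −50·2041 + 493·207
1 = 493·16535 − 3994·2041
1 = −3994·51646 + 12475·16535
1 = 12475·223119 − 53894·51646
1 = −53894·1836598 + 443627·223119
So 223119·(443627) ≡ 1 (mod 1836598), giving 223119⁻¹ ≡ 443627.
x ≡ 223119⁻¹·1360713 ≡ 443627·1360713 ≡ 1505205 (mod 1836598).

1505205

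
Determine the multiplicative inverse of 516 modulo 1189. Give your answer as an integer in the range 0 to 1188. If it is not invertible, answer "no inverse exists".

53

gcd(1189, 516) by repeated division:
1189 = 2·516 + 157
516 = 3·157 + 45
157 = 3·45 + 22
45 = 2·22 + 1
22 = 22·1 + 0
gcd = 1, so the inverse exists. Back-substitute:
1 = 45 − 2·22
1 = −2·157 + 7·45
1 = 7·516 − 23·157
1 = −23·1189 + 53·516
So 516·53 ≡ 1 (mod 1189).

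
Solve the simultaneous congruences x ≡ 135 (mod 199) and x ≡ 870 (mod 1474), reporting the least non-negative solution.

106998

Write x = 135 + 199·k. Then 199·k ≡ 870 − 135 ≡ 735 (mod 1474).
Need 199⁻¹ mod 1474. Extended Euclid on (1474, 199):
1474 = 7*199 + 81
199 = 2*81 + 37
81 = 2*37 + 7
37 = 5*7 + 2
7 = 3*2 + 1
2 = 2*1 + 0
Back-substitute:
1 = 7 − 3·2
1 = −3·37 + 16·7
1 = 16·81 − 35·37
1 = −35·199 + 86·81
1 = 86·1474 − 637·199
199⁻¹ ≡ 837 (mod 1474), so k ≡ 837·735 ≡ 537 (mod 1474).
x = 135 + 199·537 = 106998.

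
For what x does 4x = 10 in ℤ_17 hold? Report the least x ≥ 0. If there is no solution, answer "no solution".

First find gcd(4, 17):
17 = 4·4 + 1
4 = 4·1 + 0
gcd = 1, so a unique solution mod 17 exists.
Back-substitute for the Bézout coefficients:
1 = 17 − 4·4
So 4·(-4) ≡ 1 (mod 17), giving 4⁻¹ ≡ 13.
x ≡ 4⁻¹·10 ≡ 13·10 ≡ 11 (mod 17).

11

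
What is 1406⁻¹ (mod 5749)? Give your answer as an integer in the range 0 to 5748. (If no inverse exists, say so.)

5565

Run Euclid on (5749, 1406):
5749 = 4*1406 + 125
1406 = 11*125 + 31
125 = 4*31 + 1
31 = 31*1 + 0
The gcd is 1. Working backward:
1 = 125 − 4·31
1 = −4·1406 + 45·125
1 = 45·5749 − 184·1406
So 1406·(-184) ≡ 1 (mod 5749), and -184 ≡ 5565 (mod 5749).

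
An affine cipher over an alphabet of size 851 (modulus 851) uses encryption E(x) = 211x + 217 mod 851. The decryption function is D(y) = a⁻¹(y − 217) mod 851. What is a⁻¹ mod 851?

gcd(851, 211) by repeated division:
851 = 4*211 + 7
211 = 30*7 + 1
7 = 7*1 + 0
The gcd is 1. Working backward:
1 = 211 − 30·7
1 = −30·851 + 121·211
So 211·121 ≡ 1 (mod 851).

121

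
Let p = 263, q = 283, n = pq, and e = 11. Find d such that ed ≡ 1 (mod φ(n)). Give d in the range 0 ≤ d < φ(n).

26867

φ(n) = (p−1)(q−1) = 262·282 = 73884.
Need d with 11·d ≡ 1 (mod 73884). Apply the extended Euclidean algorithm:
73884 = 6716·11 + 8
11 = 1·8 + 3
8 = 2·3 + 2
3 = 1·2 + 1
2 = 2·1 + 0
Back-substitute:
1 = 3 − 2
1 = −8 + 3·3
1 = 3·11 − 4·8
1 = −4·73884 + 26867·11
So 11·26867 ≡ 1 (mod 73884), hence d = 26867.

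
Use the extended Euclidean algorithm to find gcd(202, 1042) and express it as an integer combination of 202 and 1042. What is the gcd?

Repeated division:
1042 = 5·202 + 32
202 = 6·32 + 10
32 = 3·10 + 2
10 = 5·2 + 0
gcd(202, 1042) = 2.
Working backward:
2 = 32 − 3·10
2 = −3·202 + 19·32
2 = 19·1042 − 98·202
So 2 = (19)·1042 + (-98)·202.

2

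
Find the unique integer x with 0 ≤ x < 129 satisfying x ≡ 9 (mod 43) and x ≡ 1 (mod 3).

Write x = 9 + 43·k. Then 43·k ≡ 1 − 9 ≡ 1 (mod 3).
Need 43⁻¹ mod 3. Extended Euclid on (3, 1):
3 = 3*1 + 0
43⁻¹ ≡ 1 (mod 3), so k ≡ 1·1 ≡ 1 (mod 3).
x = 9 + 43·1 = 52.

52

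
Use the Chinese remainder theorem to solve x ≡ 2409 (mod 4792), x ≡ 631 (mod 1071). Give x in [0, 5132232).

Write x = 2409 + 4792·k. Then 4792·k ≡ 631 − 2409 ≡ 364 (mod 1071).
Need 4792⁻¹ mod 1071. Extended Euclid on (1071, 508):
1071 = 2×508 + 55
508 = 9×55 + 13
55 = 4×13 + 3
13 = 4×3 + 1
3 = 3×1 + 0
Back-substitute:
1 = 13 − 4·3
1 = −4·55 + 17·13
1 = 17·508 − 157·55
1 = −157·1071 + 331·508
4792⁻¹ ≡ 331 (mod 1071), so k ≡ 331·364 ≡ 532 (mod 1071).
x = 2409 + 4792·532 = 2551753.

2551753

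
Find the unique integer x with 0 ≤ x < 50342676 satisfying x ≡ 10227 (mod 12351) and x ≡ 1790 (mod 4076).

9804570

Write x = 10227 + 12351·k. Then 12351·k ≡ 1790 − 10227 ≡ 3791 (mod 4076).
Need 12351⁻¹ mod 4076. Extended Euclid on (4076, 123):
4076 = 33*123 + 17
123 = 7*17 + 4
17 = 4*4 + 1
4 = 4*1 + 0
Back-substitute:
1 = 17 − 4·4
1 = −4·123 + 29·17
1 = 29·4076 − 961·123
12351⁻¹ ≡ 3115 (mod 4076), so k ≡ 3115·3791 ≡ 793 (mod 4076).
x = 10227 + 12351·793 = 9804570.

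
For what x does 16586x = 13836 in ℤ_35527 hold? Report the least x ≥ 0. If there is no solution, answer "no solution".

23160

First find gcd(16586, 35527):
35527 = 2·16586 + 2355
16586 = 7·2355 + 101
2355 = 23·101 + 32
101 = 3·32 + 5
32 = 6·5 + 2
5 = 2·2 + 1
2 = 2·1 + 0
gcd = 1, so a unique solution mod 35527 exists.
Back-substitute for the Bézout coefficients:
1 = 5 − 2·2
1 = −2·32 + 13·5
1 = 13·101 − 41·32
1 = −41·2355 + 956·101
1 = 956·16586 − 6733·2355
1 = −6733·35527 + 14422·16586
So 16586·(14422) ≡ 1 (mod 35527), giving 16586⁻¹ ≡ 14422.
x ≡ 16586⁻¹·13836 ≡ 14422·13836 ≡ 23160 (mod 35527).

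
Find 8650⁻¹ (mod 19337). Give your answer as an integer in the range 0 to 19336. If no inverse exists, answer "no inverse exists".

8667

Extended Euclidean algorithm:
19337 = 2×8650 + 2037
8650 = 4×2037 + 502
2037 = 4×502 + 29
502 = 17×29 + 9
29 = 3×9 + 2
9 = 4×2 + 1
2 = 2×1 + 0
gcd = 1, so the inverse exists. Back-substitute:
1 = 9 − 4·2
1 = −4·29 + 13·9
1 = 13·502 − 225·29
1 = −225·2037 + 913·502
1 = 913·8650 − 3877·2037
1 = −3877·19337 + 8667·8650
So 8650·8667 ≡ 1 (mod 19337).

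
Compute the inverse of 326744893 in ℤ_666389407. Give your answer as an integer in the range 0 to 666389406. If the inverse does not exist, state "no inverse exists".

Extended Euclidean algorithm:
666389407 = 2×326744893 + 12899621
326744893 = 25×12899621 + 4254368
12899621 = 3×4254368 + 136517
4254368 = 31×136517 + 22341
136517 = 6×22341 + 2471
22341 = 9×2471 + 102
2471 = 24×102 + 23
102 = 4×23 + 10
23 = 2×10 + 3
10 = 3×3 + 1
3 = 3×1 + 0
The gcd is 1. Working backward:
1 = 10 − 3·3
1 = −3·23 + 7·10
1 = 7·102 − 31·23
1 = −31·2471 + 751·102
1 = 751·22341 − 6790·2471
1 = −6790·136517 + 41491·22341
1 = 41491·4254368 − 1293011·136517
1 = −1293011·12899621 + 3920524·4254368
1 = 3920524·326744893 − 99306111·12899621
1 = −99306111·666389407 + 202532746·326744893
So 326744893·202532746 ≡ 1 (mod 666389407).

202532746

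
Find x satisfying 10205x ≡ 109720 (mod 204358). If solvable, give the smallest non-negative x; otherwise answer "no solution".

97634

First find gcd(10205, 204358):
204358 = 20*10205 + 258
10205 = 39*258 + 143
258 = 1*143 + 115
143 = 1*115 + 28
115 = 4*28 + 3
28 = 9*3 + 1
3 = 3*1 + 0
gcd = 1, so a unique solution mod 204358 exists.
Back-substitute for the Bézout coefficients:
1 = 28 − 9·3
1 = −9·115 + 37·28
1 = 37·143 − 46·115
1 = −46·258 + 83·143
1 = 83·10205 − 3283·258
1 = −3283·204358 + 65743·10205
So 10205·(65743) ≡ 1 (mod 204358), giving 10205⁻¹ ≡ 65743.
x ≡ 10205⁻¹·109720 ≡ 65743·109720 ≡ 97634 (mod 204358).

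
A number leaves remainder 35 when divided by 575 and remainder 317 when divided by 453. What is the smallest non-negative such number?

48335

Write x = 35 + 575·k. Then 575·k ≡ 317 − 35 ≡ 282 (mod 453).
Need 575⁻¹ mod 453. Extended Euclid on (453, 122):
453 = 3*122 + 87
122 = 1*87 + 35
87 = 2*35 + 17
35 = 2*17 + 1
17 = 17*1 + 0
Back-substitute:
1 = 35 − 2·17
1 = −2·87 + 5·35
1 = 5·122 − 7·87
1 = −7·453 + 26·122
575⁻¹ ≡ 26 (mod 453), so k ≡ 26·282 ≡ 84 (mod 453).
x = 35 + 575·84 = 48335.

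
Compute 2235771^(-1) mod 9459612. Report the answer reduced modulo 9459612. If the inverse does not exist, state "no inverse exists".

Euclidean algorithm on 9459612, 2235771:
9459612 = 4*2235771 + 516528
2235771 = 4*516528 + 169659
516528 = 3*169659 + 7551
169659 = 22*7551 + 3537
7551 = 2*3537 + 477
3537 = 7*477 + 198
477 = 2*198 + 81
198 = 2*81 + 36
81 = 2*36 + 9
36 = 4*9 + 0
Since gcd = 9 > 1, 2235771 is not a unit mod 9459612.

no inverse exists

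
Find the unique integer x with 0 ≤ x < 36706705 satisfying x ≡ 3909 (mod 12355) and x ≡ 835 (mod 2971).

Write x = 3909 + 12355·k. Then 12355·k ≡ 835 − 3909 ≡ 2868 (mod 2971).
Need 12355⁻¹ mod 2971. Extended Euclid on (2971, 471):
2971 = 6·471 + 145
471 = 3·145 + 36
145 = 4·36 + 1
36 = 36·1 + 0
Back-substitute:
1 = 145 − 4·36
1 = −4·471 + 13·145
1 = 13·2971 − 82·471
12355⁻¹ ≡ 2889 (mod 2971), so k ≡ 2889·2868 ≡ 2504 (mod 2971).
x = 3909 + 12355·2504 = 30940829.

30940829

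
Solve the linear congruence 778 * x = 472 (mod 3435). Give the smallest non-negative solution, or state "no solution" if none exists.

First find gcd(778, 3435):
3435 = 4×778 + 323
778 = 2×323 + 132
323 = 2×132 + 59
132 = 2×59 + 14
59 = 4×14 + 3
14 = 4×3 + 2
3 = 1×2 + 1
2 = 2×1 + 0
gcd = 1, so a unique solution mod 3435 exists.
Back-substitute for the Bézout coefficients:
1 = 3 − 2
1 = −14 + 5·3
1 = 5·59 − 21·14
1 = −21·132 + 47·59
1 = 47·323 − 115·132
1 = −115·778 + 277·323
1 = 277·3435 − 1223·778
So 778·(-1223) ≡ 1 (mod 3435), giving 778⁻¹ ≡ 2212.
x ≡ 778⁻¹·472 ≡ 2212·472 ≡ 3259 (mod 3435).

3259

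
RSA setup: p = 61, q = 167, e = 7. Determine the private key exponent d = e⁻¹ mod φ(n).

φ(n) = (p−1)(q−1) = 60·166 = 9960.
Need d with 7·d ≡ 1 (mod 9960). Apply the extended Euclidean algorithm:
9960 = 1422×7 + 6
7 = 1×6 + 1
6 = 6×1 + 0
Back-substitute:
1 = 7 − 6
1 = −9960 + 1423·7
So 7·1423 ≡ 1 (mod 9960), hence d = 1423.

1423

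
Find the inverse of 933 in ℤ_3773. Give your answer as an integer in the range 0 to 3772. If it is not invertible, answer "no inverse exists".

368

Apply the Euclidean algorithm to 3773 and 933:
3773 = 4×933 + 41
933 = 22×41 + 31
41 = 1×31 + 10
31 = 3×10 + 1
10 = 10×1 + 0
The gcd is 1. Working backward:
1 = 31 − 3·10
1 = −3·41 + 4·31
1 = 4·933 − 91·41
1 = −91·3773 + 368·933
So 933·368 ≡ 1 (mod 3773).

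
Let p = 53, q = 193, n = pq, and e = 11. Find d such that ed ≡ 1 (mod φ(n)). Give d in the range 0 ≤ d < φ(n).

φ(n) = (p−1)(q−1) = 52·192 = 9984.
Need d with 11·d ≡ 1 (mod 9984). Apply the extended Euclidean algorithm:
9984 = 907×11 + 7
11 = 1×7 + 4
7 = 1×4 + 3
4 = 1×3 + 1
3 = 3×1 + 0
Back-substitute:
1 = 4 − 3
1 = −7 + 2·4
1 = 2·11 − 3·7
1 = −3·9984 + 2723·11
So 11·2723 ≡ 1 (mod 9984), hence d = 2723.

2723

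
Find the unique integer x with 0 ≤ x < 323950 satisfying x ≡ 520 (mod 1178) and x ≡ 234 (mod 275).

104184

Write x = 520 + 1178·k. Then 1178·k ≡ 234 − 520 ≡ 264 (mod 275).
Need 1178⁻¹ mod 275. Extended Euclid on (275, 78):
275 = 3×78 + 41
78 = 1×41 + 37
41 = 1×37 + 4
37 = 9×4 + 1
4 = 4×1 + 0
Back-substitute:
1 = 37 − 9·4
1 = −9·41 + 10·37
1 = 10·78 − 19·41
1 = −19·275 + 67·78
1178⁻¹ ≡ 67 (mod 275), so k ≡ 67·264 ≡ 88 (mod 275).
x = 520 + 1178·88 = 104184.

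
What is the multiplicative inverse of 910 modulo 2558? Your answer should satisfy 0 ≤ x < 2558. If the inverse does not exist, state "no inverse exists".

Compute gcd(910, 2558):
2558 = 2·910 + 738
910 = 1·738 + 172
738 = 4·172 + 50
172 = 3·50 + 22
50 = 2·22 + 6
22 = 3·6 + 4
6 = 1·4 + 2
4 = 2·2 + 0
The gcd is 2, not 1, hence no inverse exists.

no inverse exists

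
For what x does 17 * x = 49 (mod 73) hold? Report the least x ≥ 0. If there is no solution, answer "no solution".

First find gcd(17, 73):
73 = 4*17 + 5
17 = 3*5 + 2
5 = 2*2 + 1
2 = 2*1 + 0
gcd = 1, so a unique solution mod 73 exists.
Back-substitute for the Bézout coefficients:
1 = 5 − 2·2
1 = −2·17 + 7·5
1 = 7·73 − 30·17
So 17·(-30) ≡ 1 (mod 73), giving 17⁻¹ ≡ 43.
x ≡ 17⁻¹·49 ≡ 43·49 ≡ 63 (mod 73).

63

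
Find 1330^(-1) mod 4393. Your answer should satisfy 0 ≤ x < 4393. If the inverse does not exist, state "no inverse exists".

109

Apply the Euclidean algorithm to 4393 and 1330:
4393 = 3·1330 + 403
1330 = 3·403 + 121
403 = 3·121 + 40
121 = 3·40 + 1
40 = 40·1 + 0
Since gcd(1330, 4393) = 1, back-substitute to write 1 as a combination:
1 = 121 − 3·40
1 = −3·403 + 10·121
1 = 10·1330 − 33·403
1 = −33·4393 + 109·1330
So 1330·109 ≡ 1 (mod 4393).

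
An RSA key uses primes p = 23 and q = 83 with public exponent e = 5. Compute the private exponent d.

361

φ(n) = (p−1)(q−1) = 22·82 = 1804.
Need d with 5·d ≡ 1 (mod 1804). Apply the extended Euclidean algorithm:
1804 = 360·5 + 4
5 = 1·4 + 1
4 = 4·1 + 0
Back-substitute:
1 = 5 − 4
1 = −1804 + 361·5
So 5·361 ≡ 1 (mod 1804), hence d = 361.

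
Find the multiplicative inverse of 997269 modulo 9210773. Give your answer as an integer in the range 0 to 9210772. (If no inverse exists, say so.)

no inverse exists

Compute gcd(997269, 9210773):
9210773 = 9*997269 + 235352
997269 = 4*235352 + 55861
235352 = 4*55861 + 11908
55861 = 4*11908 + 8229
11908 = 1*8229 + 3679
8229 = 2*3679 + 871
3679 = 4*871 + 195
871 = 4*195 + 91
195 = 2*91 + 13
91 = 7*13 + 0
gcd(997269, 9210773) = 13 ≠ 1, so 997269 has no multiplicative inverse modulo 9210773.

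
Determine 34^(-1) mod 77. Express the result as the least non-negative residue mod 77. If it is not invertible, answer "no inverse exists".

Apply the Euclidean algorithm to 77 and 34:
77 = 2*34 + 9
34 = 3*9 + 7
9 = 1*7 + 2
7 = 3*2 + 1
2 = 2*1 + 0
The gcd is 1. Working backward:
1 = 7 − 3·2
1 = −3·9 + 4·7
1 = 4·34 − 15·9
1 = −15·77 + 34·34
So 34·34 ≡ 1 (mod 77).

34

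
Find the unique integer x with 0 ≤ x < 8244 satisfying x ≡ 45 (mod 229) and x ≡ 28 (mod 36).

Write x = 45 + 229·k. Then 229·k ≡ 28 − 45 ≡ 19 (mod 36).
Need 229⁻¹ mod 36. Extended Euclid on (36, 13):
36 = 2×13 + 10
13 = 1×10 + 3
10 = 3×3 + 1
3 = 3×1 + 0
Back-substitute:
1 = 10 − 3·3
1 = −3·13 + 4·10
1 = 4·36 − 11·13
229⁻¹ ≡ 25 (mod 36), so k ≡ 25·19 ≡ 7 (mod 36).
x = 45 + 229·7 = 1648.

1648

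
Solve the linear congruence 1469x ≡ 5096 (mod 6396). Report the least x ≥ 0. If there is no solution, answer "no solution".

First find gcd(1469, 6396):
6396 = 4·1469 + 520
1469 = 2·520 + 429
520 = 1·429 + 91
429 = 4·91 + 65
91 = 1·65 + 26
65 = 2·26 + 13
26 = 2·13 + 0
gcd = 13 and 13 | 5096, so solutions exist. Divide through by 13: 113x ≡ 392 (mod 492).
Now find 113⁻¹ mod 492:
492 = 4×113 + 40
113 = 2×40 + 33
40 = 1×33 + 7
33 = 4×7 + 5
7 = 1×5 + 2
5 = 2×2 + 1
2 = 2×1 + 0
Back-substitute:
1 = 5 − 2·2
1 = −2·7 + 3·5
1 = 3·33 − 14·7
1 = −14·40 + 17·33
1 = 17·113 − 48·40
1 = −48·492 + 209·113
So 113⁻¹ ≡ 209 (mod 492).
Then x ≡ 209·392 ≡ 256 (mod 492); the smallest non-negative solution is x = 256.

256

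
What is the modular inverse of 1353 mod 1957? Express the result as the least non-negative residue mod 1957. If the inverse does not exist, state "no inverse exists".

81

Run Euclid on (1957, 1353):
1957 = 1·1353 + 604
1353 = 2·604 + 145
604 = 4·145 + 24
145 = 6·24 + 1
24 = 24·1 + 0
The gcd is 1. Working backward:
1 = 145 − 6·24
1 = −6·604 + 25·145
1 = 25·1353 − 56·604
1 = −56·1957 + 81·1353
So 1353·81 ≡ 1 (mod 1957).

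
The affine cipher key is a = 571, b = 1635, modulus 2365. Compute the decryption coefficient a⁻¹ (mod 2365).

1781

Run Euclid on (2365, 571):
2365 = 4*571 + 81
571 = 7*81 + 4
81 = 20*4 + 1
4 = 4*1 + 0
Since gcd(571, 2365) = 1, back-substitute to write 1 as a combination:
1 = 81 − 20·4
1 = −20·571 + 141·81
1 = 141·2365 − 584·571
Hence 571⁻¹ ≡ -584 ≡ 1781 (mod 2365).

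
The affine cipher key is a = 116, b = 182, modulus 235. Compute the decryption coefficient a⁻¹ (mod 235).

Apply the Euclidean algorithm to 235 and 116:
235 = 2*116 + 3
116 = 38*3 + 2
3 = 1*2 + 1
2 = 2*1 + 0
The gcd is 1. Working backward:
1 = 3 − 2
1 = −116 + 39·3
1 = 39·235 − 79·116
Thus 116·(-79) ≡ 1 (mod 235); reducing, -79 mod 235 = 156.

156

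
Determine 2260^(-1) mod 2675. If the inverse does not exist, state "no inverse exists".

Compute gcd(2260, 2675):
2675 = 1*2260 + 415
2260 = 5*415 + 185
415 = 2*185 + 45
185 = 4*45 + 5
45 = 9*5 + 0
The gcd is 5, not 1, hence no inverse exists.

no inverse exists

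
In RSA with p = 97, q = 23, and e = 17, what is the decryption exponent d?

497

φ(n) = (p−1)(q−1) = 96·22 = 2112.
Need d with 17·d ≡ 1 (mod 2112). Apply the extended Euclidean algorithm:
2112 = 124*17 + 4
17 = 4*4 + 1
4 = 4*1 + 0
Back-substitute:
1 = 17 − 4·4
1 = −4·2112 + 497·17
So 17·497 ≡ 1 (mod 2112), hence d = 497.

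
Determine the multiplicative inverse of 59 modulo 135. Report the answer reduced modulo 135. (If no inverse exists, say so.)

Apply the Euclidean algorithm to 135 and 59:
135 = 2·59 + 17
59 = 3·17 + 8
17 = 2·8 + 1
8 = 8·1 + 0
The gcd is 1. Working backward:
1 = 17 − 2·8
1 = −2·59 + 7·17
1 = 7·135 − 16·59
Hence 59⁻¹ ≡ -16 ≡ 119 (mod 135).

119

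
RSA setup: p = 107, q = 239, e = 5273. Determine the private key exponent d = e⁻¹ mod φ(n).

17329

φ(n) = (p−1)(q−1) = 106·238 = 25228.
Need d with 5273·d ≡ 1 (mod 25228). Apply the extended Euclidean algorithm:
25228 = 4·5273 + 4136
5273 = 1·4136 + 1137
4136 = 3·1137 + 725
1137 = 1·725 + 412
725 = 1·412 + 313
412 = 1·313 + 99
313 = 3·99 + 16
99 = 6·16 + 3
16 = 5·3 + 1
3 = 3·1 + 0
Back-substitute:
1 = 16 − 5·3
1 = −5·99 + 31·16
1 = 31·313 − 98·99
1 = −98·412 + 129·313
1 = 129·725 − 227·412
1 = −227·1137 + 356·725
1 = 356·4136 − 1295·1137
1 = −1295·5273 + 1651·4136
1 = 1651·25228 − 7899·5273
So 5273·(-7899) ≡ 1 (mod 25228), hence d ≡ -7899 ≡ 17329 (mod 25228).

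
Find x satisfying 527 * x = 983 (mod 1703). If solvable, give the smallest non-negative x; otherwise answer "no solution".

939

First find gcd(527, 1703):
1703 = 3*527 + 122
527 = 4*122 + 39
122 = 3*39 + 5
39 = 7*5 + 4
5 = 1*4 + 1
4 = 4*1 + 0
gcd = 1, so a unique solution mod 1703 exists.
Back-substitute for the Bézout coefficients:
1 = 5 − 4
1 = −39 + 8·5
1 = 8·122 − 25·39
1 = −25·527 + 108·122
1 = 108·1703 − 349·527
So 527·(-349) ≡ 1 (mod 1703), giving 527⁻¹ ≡ 1354.
x ≡ 527⁻¹·983 ≡ 1354·983 ≡ 939 (mod 1703).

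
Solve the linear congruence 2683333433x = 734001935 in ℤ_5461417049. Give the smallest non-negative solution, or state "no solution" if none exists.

gcd(2683333433, 5461417049):
5461417049 = 2·2683333433 + 94750183
2683333433 = 28·94750183 + 30328309
94750183 = 3·30328309 + 3765256
30328309 = 8·3765256 + 206261
3765256 = 18·206261 + 52558
206261 = 3·52558 + 48587
52558 = 1·48587 + 3971
48587 = 12·3971 + 935
3971 = 4·935 + 231
935 = 4·231 + 11
231 = 21·11 + 0
gcd = 11, but 11 ∤ 734001935, so the congruence has no solution.

no solution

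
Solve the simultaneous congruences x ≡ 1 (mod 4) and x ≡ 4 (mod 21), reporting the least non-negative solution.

Write x = 1 + 4·k. Then 4·k ≡ 4 − 1 ≡ 3 (mod 21).
Need 4⁻¹ mod 21. Extended Euclid on (21, 4):
21 = 5·4 + 1
4 = 4·1 + 0
Back-substitute:
1 = 21 − 5·4
4⁻¹ ≡ 16 (mod 21), so k ≡ 16·3 ≡ 6 (mod 21).
x = 1 + 4·6 = 25.

25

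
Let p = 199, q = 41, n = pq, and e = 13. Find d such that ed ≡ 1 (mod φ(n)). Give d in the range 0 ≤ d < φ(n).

2437

φ(n) = (p−1)(q−1) = 198·40 = 7920.
Need d with 13·d ≡ 1 (mod 7920). Apply the extended Euclidean algorithm:
7920 = 609*13 + 3
13 = 4*3 + 1
3 = 3*1 + 0
Back-substitute:
1 = 13 − 4·3
1 = −4·7920 + 2437·13
So 13·2437 ≡ 1 (mod 7920), hence d = 2437.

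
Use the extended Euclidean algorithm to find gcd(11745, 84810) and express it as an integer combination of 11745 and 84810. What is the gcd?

Euclidean algorithm:
84810 = 7×11745 + 2595
11745 = 4×2595 + 1365
2595 = 1×1365 + 1230
1365 = 1×1230 + 135
1230 = 9×135 + 15
135 = 9×15 + 0
gcd(11745, 84810) = 15.
Working backward:
15 = 1230 − 9·135
15 = −9·1365 + 10·1230
15 = 10·2595 − 19·1365
15 = −19·11745 + 86·2595
15 = 86·84810 − 621·11745
So 15 = (86)·84810 + (-621)·11745.

15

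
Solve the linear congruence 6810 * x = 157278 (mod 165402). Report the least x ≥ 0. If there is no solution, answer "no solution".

22271

First find gcd(6810, 165402):
165402 = 24·6810 + 1962
6810 = 3·1962 + 924
1962 = 2·924 + 114
924 = 8·114 + 12
114 = 9·12 + 6
12 = 2·6 + 0
gcd = 6 and 6 | 157278, so solutions exist. Divide through by 6: 1135x ≡ 26213 (mod 27567).
Now find 1135⁻¹ mod 27567:
27567 = 24·1135 + 327
1135 = 3·327 + 154
327 = 2·154 + 19
154 = 8·19 + 2
19 = 9·2 + 1
2 = 2·1 + 0
Back-substitute:
1 = 19 − 9·2
1 = −9·154 + 73·19
1 = 73·327 − 155·154
1 = −155·1135 + 538·327
1 = 538·27567 − 13067·1135
So 1135·(-13067) ≡ 1 (mod 27567), i.e. 1135⁻¹ ≡ 14500.
Then x ≡ 14500·26213 ≡ 22271 (mod 27567); the smallest non-negative solution is x = 22271.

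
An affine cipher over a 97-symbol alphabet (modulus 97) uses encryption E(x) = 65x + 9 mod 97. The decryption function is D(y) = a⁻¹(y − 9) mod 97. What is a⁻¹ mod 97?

Run Euclid on (97, 65):
97 = 1*65 + 32
65 = 2*32 + 1
32 = 32*1 + 0
gcd = 1, so the inverse exists. Back-substitute:
1 = 65 − 2·32
1 = −2·97 + 3·65
So 65·3 ≡ 1 (mod 97).

3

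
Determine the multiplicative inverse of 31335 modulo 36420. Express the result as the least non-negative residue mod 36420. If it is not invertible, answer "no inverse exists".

no inverse exists

Euclidean algorithm on 36420, 31335:
36420 = 1·31335 + 5085
31335 = 6·5085 + 825
5085 = 6·825 + 135
825 = 6·135 + 15
135 = 9·15 + 0
gcd(31335, 36420) = 15 ≠ 1, so 31335 has no multiplicative inverse modulo 36420.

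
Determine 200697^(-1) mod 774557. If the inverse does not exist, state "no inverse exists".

no inverse exists

Euclidean algorithm on 774557, 200697:
774557 = 3×200697 + 172466
200697 = 1×172466 + 28231
172466 = 6×28231 + 3080
28231 = 9×3080 + 511
3080 = 6×511 + 14
511 = 36×14 + 7
14 = 2×7 + 0
gcd(200697, 774557) = 7 ≠ 1, so 200697 has no multiplicative inverse modulo 774557.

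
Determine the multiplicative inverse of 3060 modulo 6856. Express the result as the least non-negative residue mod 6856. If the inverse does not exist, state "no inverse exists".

no inverse exists

Euclidean algorithm on 6856, 3060:
6856 = 2×3060 + 736
3060 = 4×736 + 116
736 = 6×116 + 40
116 = 2×40 + 36
40 = 1×36 + 4
36 = 9×4 + 0
The gcd is 4, not 1, hence no inverse exists.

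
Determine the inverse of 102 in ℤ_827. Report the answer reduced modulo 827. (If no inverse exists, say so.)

Extended Euclidean algorithm:
827 = 8*102 + 11
102 = 9*11 + 3
11 = 3*3 + 2
3 = 1*2 + 1
2 = 2*1 + 0
gcd = 1, so the inverse exists. Back-substitute:
1 = 3 − 2
1 = −11 + 4·3
1 = 4·102 − 37·11
1 = −37·827 + 300·102
So 102·300 ≡ 1 (mod 827).

300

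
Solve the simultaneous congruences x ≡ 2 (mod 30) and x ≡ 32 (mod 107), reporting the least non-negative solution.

32

Write x = 2 + 30·k. Then 30·k ≡ 32 − 2 ≡ 30 (mod 107).
Need 30⁻¹ mod 107. Extended Euclid on (107, 30):
107 = 3×30 + 17
30 = 1×17 + 13
17 = 1×13 + 4
13 = 3×4 + 1
4 = 4×1 + 0
Back-substitute:
1 = 13 − 3·4
1 = −3·17 + 4·13
1 = 4·30 − 7·17
1 = −7·107 + 25·30
30⁻¹ ≡ 25 (mod 107), so k ≡ 25·30 ≡ 1 (mod 107).
x = 2 + 30·1 = 32.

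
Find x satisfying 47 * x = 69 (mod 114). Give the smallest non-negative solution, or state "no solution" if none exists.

First find gcd(47, 114):
114 = 2·47 + 20
47 = 2·20 + 7
20 = 2·7 + 6
7 = 1·6 + 1
6 = 6·1 + 0
gcd = 1, so a unique solution mod 114 exists.
Back-substitute for the Bézout coefficients:
1 = 7 − 6
1 = −20 + 3·7
1 = 3·47 − 7·20
1 = −7·114 + 17·47
So 47·(17) ≡ 1 (mod 114), giving 47⁻¹ ≡ 17.
x ≡ 47⁻¹·69 ≡ 17·69 ≡ 33 (mod 114).

33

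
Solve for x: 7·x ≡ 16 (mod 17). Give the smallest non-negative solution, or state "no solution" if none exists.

12

First find gcd(7, 17):
17 = 2·7 + 3
7 = 2·3 + 1
3 = 3·1 + 0
gcd = 1, so a unique solution mod 17 exists.
Back-substitute for the Bézout coefficients:
1 = 7 − 2·3
1 = −2·17 + 5·7
So 7·(5) ≡ 1 (mod 17), giving 7⁻¹ ≡ 5.
x ≡ 7⁻¹·16 ≡ 5·16 ≡ 12 (mod 17).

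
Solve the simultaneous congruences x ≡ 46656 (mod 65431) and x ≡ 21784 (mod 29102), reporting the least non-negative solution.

Write x = 46656 + 65431·k. Then 65431·k ≡ 21784 − 46656 ≡ 4230 (mod 29102).
Need 65431⁻¹ mod 29102. Extended Euclid on (29102, 7227):
29102 = 4×7227 + 194
7227 = 37×194 + 49
194 = 3×49 + 47
49 = 1×47 + 2
47 = 23×2 + 1
2 = 2×1 + 0
Back-substitute:
1 = 47 − 23·2
1 = −23·49 + 24·47
1 = 24·194 − 95·49
1 = −95·7227 + 3539·194
1 = 3539·29102 − 14251·7227
65431⁻¹ ≡ 14851 (mod 29102), so k ≡ 14851·4230 ≡ 17614 (mod 29102).
x = 46656 + 65431·17614 = 1152548290.

1152548290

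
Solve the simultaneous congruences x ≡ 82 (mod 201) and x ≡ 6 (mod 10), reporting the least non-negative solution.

Write x = 82 + 201·k. Then 201·k ≡ 6 − 82 ≡ 4 (mod 10).
Need 201⁻¹ mod 10. Extended Euclid on (10, 1):
10 = 10·1 + 0
201⁻¹ ≡ 1 (mod 10), so k ≡ 1·4 ≡ 4 (mod 10).
x = 82 + 201·4 = 886.

886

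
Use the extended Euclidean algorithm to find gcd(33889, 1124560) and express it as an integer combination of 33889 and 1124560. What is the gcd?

1

Euclidean algorithm:
1124560 = 33*33889 + 6223
33889 = 5*6223 + 2774
6223 = 2*2774 + 675
2774 = 4*675 + 74
675 = 9*74 + 9
74 = 8*9 + 2
9 = 4*2 + 1
2 = 2*1 + 0
gcd(33889, 1124560) = 1.
Working backward:
1 = 9 − 4·2
1 = −4·74 + 33·9
1 = 33·675 − 301·74
1 = −301·2774 + 1237·675
1 = 1237·6223 − 2775·2774
1 = −2775·33889 + 15112·6223
1 = 15112·1124560 − 501471·33889
So 1 = (15112)·1124560 + (-501471)·33889.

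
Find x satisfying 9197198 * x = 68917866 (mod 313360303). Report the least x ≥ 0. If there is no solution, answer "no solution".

First find gcd(9197198, 313360303):
313360303 = 34·9197198 + 655571
9197198 = 14·655571 + 19204
655571 = 34·19204 + 2635
19204 = 7·2635 + 759
2635 = 3·759 + 358
759 = 2·358 + 43
358 = 8·43 + 14
43 = 3·14 + 1
14 = 14·1 + 0
gcd = 1, so a unique solution mod 313360303 exists.
Back-substitute for the Bézout coefficients:
1 = 43 − 3·14
1 = −3·358 + 25·43
1 = 25·759 − 53·358
1 = −53·2635 + 184·759
1 = 184·19204 − 1341·2635
1 = −1341·655571 + 45778·19204
1 = 45778·9197198 − 642233·655571
1 = −642233·313360303 + 21881700·9197198
So 9197198·(21881700) ≡ 1 (mod 313360303), giving 9197198⁻¹ ≡ 21881700.
x ≡ 9197198⁻¹·68917866 ≡ 21881700·68917866 ≡ 190831063 (mod 313360303).

190831063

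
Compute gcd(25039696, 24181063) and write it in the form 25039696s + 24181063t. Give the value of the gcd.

1

Euclidean algorithm:
25039696 = 1·24181063 + 858633
24181063 = 28·858633 + 139339
858633 = 6·139339 + 22599
139339 = 6·22599 + 3745
22599 = 6·3745 + 129
3745 = 29·129 + 4
129 = 32·4 + 1
4 = 4·1 + 0
gcd(25039696, 24181063) = 1.
Back-substituting:
1 = 129 − 32·4
1 = −32·3745 + 929·129
1 = 929·22599 − 5606·3745
1 = −5606·139339 + 34565·22599
1 = 34565·858633 − 212996·139339
1 = −212996·24181063 + 5998453·858633
1 = 5998453·25039696 − 6211449·24181063
So 1 = (5998453)·25039696 + (-6211449)·24181063.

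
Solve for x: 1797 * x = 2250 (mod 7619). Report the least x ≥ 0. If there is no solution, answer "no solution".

First find gcd(1797, 7619):
7619 = 4*1797 + 431
1797 = 4*431 + 73
431 = 5*73 + 66
73 = 1*66 + 7
66 = 9*7 + 3
7 = 2*3 + 1
3 = 3*1 + 0
gcd = 1, so a unique solution mod 7619 exists.
Back-substitute for the Bézout coefficients:
1 = 7 − 2·3
1 = −2·66 + 19·7
1 = 19·73 − 21·66
1 = −21·431 + 124·73
1 = 124·1797 − 517·431
1 = −517·7619 + 2192·1797
So 1797·(2192) ≡ 1 (mod 7619), giving 1797⁻¹ ≡ 2192.
x ≡ 1797⁻¹·2250 ≡ 2192·2250 ≡ 2507 (mod 7619).

2507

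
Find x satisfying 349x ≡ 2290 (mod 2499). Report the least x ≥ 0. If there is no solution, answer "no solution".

1231

First find gcd(349, 2499):
2499 = 7*349 + 56
349 = 6*56 + 13
56 = 4*13 + 4
13 = 3*4 + 1
4 = 4*1 + 0
gcd = 1, so a unique solution mod 2499 exists.
Back-substitute for the Bézout coefficients:
1 = 13 − 3·4
1 = −3·56 + 13·13
1 = 13·349 − 81·56
1 = −81·2499 + 580·349
So 349·(580) ≡ 1 (mod 2499), giving 349⁻¹ ≡ 580.
x ≡ 349⁻¹·2290 ≡ 580·2290 ≡ 1231 (mod 2499).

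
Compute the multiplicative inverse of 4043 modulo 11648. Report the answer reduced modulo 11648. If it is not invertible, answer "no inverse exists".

no inverse exists

Euclidean algorithm on 11648, 4043:
11648 = 2·4043 + 3562
4043 = 1·3562 + 481
3562 = 7·481 + 195
481 = 2·195 + 91
195 = 2·91 + 13
91 = 7·13 + 0
gcd(4043, 11648) = 13 ≠ 1, so 4043 has no multiplicative inverse modulo 11648.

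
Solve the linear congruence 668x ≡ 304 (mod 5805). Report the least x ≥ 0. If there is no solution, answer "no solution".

1808

First find gcd(668, 5805):
5805 = 8*668 + 461
668 = 1*461 + 207
461 = 2*207 + 47
207 = 4*47 + 19
47 = 2*19 + 9
19 = 2*9 + 1
9 = 9*1 + 0
gcd = 1, so a unique solution mod 5805 exists.
Back-substitute for the Bézout coefficients:
1 = 19 − 2·9
1 = −2·47 + 5·19
1 = 5·207 − 22·47
1 = −22·461 + 49·207
1 = 49·668 − 71·461
1 = −71·5805 + 617·668
So 668·(617) ≡ 1 (mod 5805), giving 668⁻¹ ≡ 617.
x ≡ 668⁻¹·304 ≡ 617·304 ≡ 1808 (mod 5805).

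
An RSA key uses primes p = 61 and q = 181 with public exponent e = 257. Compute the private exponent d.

φ(n) = (p−1)(q−1) = 60·180 = 10800.
Need d with 257·d ≡ 1 (mod 10800). Apply the extended Euclidean algorithm:
10800 = 42*257 + 6
257 = 42*6 + 5
6 = 1*5 + 1
5 = 5*1 + 0
Back-substitute:
1 = 6 − 5
1 = −257 + 43·6
1 = 43·10800 − 1807·257
So 257·(-1807) ≡ 1 (mod 10800), hence d ≡ -1807 ≡ 8993 (mod 10800).

8993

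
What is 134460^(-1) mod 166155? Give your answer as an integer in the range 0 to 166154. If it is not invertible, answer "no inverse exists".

Euclidean algorithm on 166155, 134460:
166155 = 1·134460 + 31695
134460 = 4·31695 + 7680
31695 = 4·7680 + 975
7680 = 7·975 + 855
975 = 1·855 + 120
855 = 7·120 + 15
120 = 8·15 + 0
gcd(134460, 166155) = 15 ≠ 1, so 134460 has no multiplicative inverse modulo 166155.

no inverse exists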